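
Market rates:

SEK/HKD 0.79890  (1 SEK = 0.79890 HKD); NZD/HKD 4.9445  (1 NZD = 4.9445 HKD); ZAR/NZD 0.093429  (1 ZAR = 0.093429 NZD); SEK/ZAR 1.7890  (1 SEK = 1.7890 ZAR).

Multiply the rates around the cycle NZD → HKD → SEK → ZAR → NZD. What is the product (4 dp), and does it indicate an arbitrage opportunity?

Around NZD → HKD → SEK → ZAR → NZD: 1 × 4.9445 ÷ 0.79890 × 1.7890 × 0.093429 = 1.034480
Product > 1; profitable direction is NZD → HKD → SEK → ZAR → NZD.

1.0345 (arbitrage exists)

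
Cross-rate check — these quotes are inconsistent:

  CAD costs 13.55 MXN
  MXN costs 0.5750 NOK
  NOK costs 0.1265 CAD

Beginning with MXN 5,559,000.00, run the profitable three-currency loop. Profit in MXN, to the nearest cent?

Profitable loop is MXN → CAD → NOK → MXN:
MXN 5,559,000.00 ÷ 13.55 = CAD 410,258.30
CAD 410,258.30 ÷ 0.1265 = NOK 3,243,148.64
NOK 3,243,148.64 ÷ 0.5750 = MXN 5,640,258.50
Profit = MXN 5,640,258.50 − MXN 5,559,000.00

Profit: MXN 81,258.50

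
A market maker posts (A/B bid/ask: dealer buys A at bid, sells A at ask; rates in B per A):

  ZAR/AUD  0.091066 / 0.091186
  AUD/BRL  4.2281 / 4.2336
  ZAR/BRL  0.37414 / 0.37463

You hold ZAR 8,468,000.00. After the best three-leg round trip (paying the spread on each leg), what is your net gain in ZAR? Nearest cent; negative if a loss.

Best loop ZAR → AUD → BRL → ZAR:
ZAR 8,468,000.00 × 0.091066 (sell ZAR at bid) = AUD 771,146.89
AUD 771,146.89 × 4.2281 (sell AUD at bid) = BRL 3,260,486.16
BRL 3,260,486.16 ÷ 0.37463 (buy ZAR at ask) = ZAR 8,703,216.93

Net profit: ZAR 235,216.93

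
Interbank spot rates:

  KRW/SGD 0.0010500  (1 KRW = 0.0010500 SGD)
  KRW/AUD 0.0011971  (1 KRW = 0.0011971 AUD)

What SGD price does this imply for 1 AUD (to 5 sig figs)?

1 AUD ÷ 0.0011971 = 835.352 KRW
835.352 KRW × 0.0010500 = 0.87712 SGD

AUD/SGD = 0.87712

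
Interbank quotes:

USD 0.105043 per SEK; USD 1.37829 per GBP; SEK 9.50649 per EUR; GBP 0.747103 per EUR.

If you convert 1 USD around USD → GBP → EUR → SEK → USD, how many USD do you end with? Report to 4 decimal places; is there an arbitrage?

0.9698 (arbitrage exists)

Around USD → GBP → EUR → SEK → USD: 1 ÷ 1.37829 ÷ 0.747103 × 9.50649 × 0.105043 = 0.969764
Product < 1; profitable direction is USD → SEK → EUR → GBP → USD.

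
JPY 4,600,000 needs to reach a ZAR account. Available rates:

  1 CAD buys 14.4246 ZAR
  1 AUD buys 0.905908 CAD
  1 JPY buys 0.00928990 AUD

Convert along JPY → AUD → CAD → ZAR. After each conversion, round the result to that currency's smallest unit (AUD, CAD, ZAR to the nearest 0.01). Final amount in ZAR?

JPY 4,600,000 × 0.00928990 = AUD 42,733.54
AUD 42,733.54 × 0.905908 = CAD 38,712.66
CAD 38,712.66 × 14.4246 = ZAR 558,414.64

ZAR 558,414.64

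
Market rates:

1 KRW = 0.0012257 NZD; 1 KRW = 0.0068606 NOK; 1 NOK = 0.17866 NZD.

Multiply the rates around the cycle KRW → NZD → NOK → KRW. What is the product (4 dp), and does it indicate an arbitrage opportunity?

Around KRW → NZD → NOK → KRW: 1 × 0.0012257 ÷ 0.17866 ÷ 0.0068606 = 0.999988
Product ≈ 1 (deviation 0.001%, within rounding noise).

1.0000 (no arbitrage)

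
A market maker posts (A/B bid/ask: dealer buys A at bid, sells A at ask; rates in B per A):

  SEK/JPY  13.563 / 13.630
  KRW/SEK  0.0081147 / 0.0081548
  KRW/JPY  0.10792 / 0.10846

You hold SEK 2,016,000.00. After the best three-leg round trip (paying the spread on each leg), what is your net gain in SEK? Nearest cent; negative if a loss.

Net profit: SEK 29,733.98

Best loop SEK → JPY → KRW → SEK:
SEK 2,016,000.00 × 13.563 (sell SEK at bid) = JPY 27,343,008
JPY 27,343,008 ÷ 0.10846 (buy KRW at ask) = KRW 252,102,231
KRW 252,102,231 × 0.0081147 (sell KRW at bid) = SEK 2,045,733.98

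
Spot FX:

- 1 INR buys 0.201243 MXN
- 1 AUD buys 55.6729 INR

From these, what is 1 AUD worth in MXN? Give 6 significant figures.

1 AUD × 55.6729 = 55.6729 INR
55.6729 INR × 0.201243 = 11.2038 MXN

AUD/MXN = 11.2038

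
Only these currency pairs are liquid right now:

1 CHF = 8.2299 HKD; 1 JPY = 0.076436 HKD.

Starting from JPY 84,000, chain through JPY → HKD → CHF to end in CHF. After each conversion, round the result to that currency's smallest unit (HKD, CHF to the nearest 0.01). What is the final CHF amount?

CHF 780.16

JPY 84,000 × 0.076436 = HKD 6,420.62
HKD 6,420.62 ÷ 8.2299 = CHF 780.16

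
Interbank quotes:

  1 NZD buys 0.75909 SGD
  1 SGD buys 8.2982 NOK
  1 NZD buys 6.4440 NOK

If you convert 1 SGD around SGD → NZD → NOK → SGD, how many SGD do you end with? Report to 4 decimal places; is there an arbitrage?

Around SGD → NZD → NOK → SGD: 1 ÷ 0.75909 × 6.4440 ÷ 8.2982 = 1.023006
Product > 1; profitable direction is SGD → NZD → NOK → SGD.

1.0230 (arbitrage exists)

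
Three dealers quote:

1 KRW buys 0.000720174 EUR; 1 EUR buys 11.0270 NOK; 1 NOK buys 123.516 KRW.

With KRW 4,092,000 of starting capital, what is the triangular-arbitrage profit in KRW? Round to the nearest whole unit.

Profitable loop is KRW → NOK → EUR → KRW:
KRW 4,092,000 ÷ 123.516 = NOK 33,129.31
NOK 33,129.31 ÷ 11.0270 = EUR 3,004.38
EUR 3,004.38 ÷ 0.000720174 = KRW 4,171,743
Profit = KRW 4,171,743 − KRW 4,092,000

Profit: KRW 79,743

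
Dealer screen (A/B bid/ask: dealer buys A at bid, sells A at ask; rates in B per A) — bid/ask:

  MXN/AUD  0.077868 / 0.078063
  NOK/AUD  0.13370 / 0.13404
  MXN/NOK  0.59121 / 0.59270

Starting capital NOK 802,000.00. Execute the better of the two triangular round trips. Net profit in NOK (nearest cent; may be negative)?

Best loop NOK → AUD → MXN → NOK:
NOK 802,000.00 × 0.13370 (sell NOK at bid) = AUD 107,227.40
AUD 107,227.40 ÷ 0.078063 (buy MXN at ask) = MXN 1,373,600.81
MXN 1,373,600.81 × 0.59121 (sell MXN at bid) = NOK 812,086.53

Net profit: NOK 10,086.53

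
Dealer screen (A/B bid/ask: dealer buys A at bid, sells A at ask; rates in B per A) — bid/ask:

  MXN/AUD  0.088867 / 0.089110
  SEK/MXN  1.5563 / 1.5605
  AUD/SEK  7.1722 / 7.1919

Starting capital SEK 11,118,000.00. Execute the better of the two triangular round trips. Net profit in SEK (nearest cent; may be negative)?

Best loop SEK → AUD → MXN → SEK:
SEK 11,118,000.00 ÷ 7.1919 (buy AUD at ask) = AUD 1,545,905.81
AUD 1,545,905.81 ÷ 0.089110 (buy MXN at ask) = MXN 17,348,286.51
MXN 17,348,286.51 ÷ 1.5605 (buy SEK at ask) = SEK 11,117,133.30

Net result: SEK -866.70 (no profitable arbitrage after spreads)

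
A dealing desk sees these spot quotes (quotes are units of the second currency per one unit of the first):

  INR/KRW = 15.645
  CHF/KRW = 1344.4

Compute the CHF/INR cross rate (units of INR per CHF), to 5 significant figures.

1 CHF × 1344.4 = 1344.4 KRW
1344.4 KRW ÷ 15.645 = 85.9316 INR

CHF/INR = 85.932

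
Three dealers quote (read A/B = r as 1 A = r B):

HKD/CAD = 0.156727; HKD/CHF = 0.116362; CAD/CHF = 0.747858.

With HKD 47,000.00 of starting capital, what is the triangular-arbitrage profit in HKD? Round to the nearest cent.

Profitable loop is HKD → CAD → CHF → HKD:
HKD 47,000.00 × 0.156727 = CAD 7,366.17
CAD 7,366.17 × 0.747858 = CHF 5,508.85
CHF 5,508.85 ÷ 0.116362 = HKD 47,342.33
Profit = HKD 47,342.33 − HKD 47,000.00

Profit: HKD 342.33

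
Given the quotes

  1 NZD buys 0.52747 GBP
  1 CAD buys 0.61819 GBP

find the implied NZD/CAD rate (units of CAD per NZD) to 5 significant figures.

1 NZD × 0.52747 = 0.52747 GBP
0.52747 GBP ÷ 0.61819 = 0.853249 CAD

NZD/CAD = 0.85325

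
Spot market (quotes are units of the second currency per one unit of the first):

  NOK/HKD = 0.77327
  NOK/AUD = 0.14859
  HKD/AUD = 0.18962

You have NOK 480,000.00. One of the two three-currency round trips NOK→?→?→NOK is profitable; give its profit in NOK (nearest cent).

Profitable loop is NOK → AUD → HKD → NOK:
NOK 480,000.00 × 0.14859 = AUD 71,323.20
AUD 71,323.20 ÷ 0.18962 = HKD 376,137.54
HKD 376,137.54 ÷ 0.77327 = NOK 486,424.58
Profit = NOK 486,424.58 − NOK 480,000.00

Profit: NOK 6,424.58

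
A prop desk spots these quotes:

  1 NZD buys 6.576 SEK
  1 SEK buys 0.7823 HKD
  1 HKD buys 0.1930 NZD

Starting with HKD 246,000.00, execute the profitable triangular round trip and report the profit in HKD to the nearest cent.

Profitable loop is HKD → SEK → NZD → HKD:
HKD 246,000.00 ÷ 0.7823 = SEK 314,457.37
SEK 314,457.37 ÷ 6.576 = NZD 47,818.94
NZD 47,818.94 ÷ 0.1930 = HKD 247,766.54
Profit = HKD 247,766.54 − HKD 246,000.00

Profit: HKD 1,766.54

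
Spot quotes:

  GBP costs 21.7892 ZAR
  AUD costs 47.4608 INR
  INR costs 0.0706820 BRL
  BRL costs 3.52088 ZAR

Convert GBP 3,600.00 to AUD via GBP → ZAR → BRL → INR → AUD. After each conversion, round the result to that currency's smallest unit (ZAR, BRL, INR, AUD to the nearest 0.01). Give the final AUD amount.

AUD 6,641.23

GBP 3,600.00 × 21.7892 = ZAR 78,441.12
ZAR 78,441.12 ÷ 3.52088 = BRL 22,278.84
BRL 22,278.84 ÷ 0.0706820 = INR 315,198.21
INR 315,198.21 ÷ 47.4608 = AUD 6,641.23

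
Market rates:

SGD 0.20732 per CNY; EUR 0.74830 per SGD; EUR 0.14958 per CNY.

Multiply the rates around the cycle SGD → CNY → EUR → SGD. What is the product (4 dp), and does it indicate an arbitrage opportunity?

Around SGD → CNY → EUR → SGD: 1 ÷ 0.20732 × 0.14958 ÷ 0.74830 = 0.964177
Product < 1; profitable direction is SGD → EUR → CNY → SGD.

0.9642 (arbitrage exists)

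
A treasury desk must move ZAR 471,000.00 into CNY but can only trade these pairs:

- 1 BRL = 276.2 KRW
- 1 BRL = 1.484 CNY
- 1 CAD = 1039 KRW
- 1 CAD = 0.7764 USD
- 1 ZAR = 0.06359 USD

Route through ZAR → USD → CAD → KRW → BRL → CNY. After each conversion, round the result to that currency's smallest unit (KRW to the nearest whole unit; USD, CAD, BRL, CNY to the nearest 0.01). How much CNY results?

ZAR 471,000.00 × 0.06359 = USD 29,950.89
USD 29,950.89 ÷ 0.7764 = CAD 38,576.62
CAD 38,576.62 × 1039 = KRW 40,081,108
KRW 40,081,108 ÷ 276.2 = BRL 145,116.25
BRL 145,116.25 × 1.484 = CNY 215,352.51

CNY 215,352.51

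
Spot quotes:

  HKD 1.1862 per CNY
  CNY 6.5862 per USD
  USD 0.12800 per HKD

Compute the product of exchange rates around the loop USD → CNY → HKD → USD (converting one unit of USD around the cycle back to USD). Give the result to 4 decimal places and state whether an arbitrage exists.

Around USD → CNY → HKD → USD: 1 × 6.5862 × 1.1862 × 0.12800 = 1.000006
Product ≈ 1 (deviation 0.001%, within rounding noise).

1.0000 (no arbitrage)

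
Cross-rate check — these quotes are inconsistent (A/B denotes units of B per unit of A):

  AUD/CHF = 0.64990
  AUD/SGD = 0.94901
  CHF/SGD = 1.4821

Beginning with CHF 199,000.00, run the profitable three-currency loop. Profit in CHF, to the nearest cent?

Profitable loop is CHF → SGD → AUD → CHF:
CHF 199,000.00 × 1.4821 = SGD 294,937.90
SGD 294,937.90 ÷ 0.94901 = AUD 310,784.82
AUD 310,784.82 × 0.64990 = CHF 201,979.05
Profit = CHF 201,979.05 − CHF 199,000.00

Profit: CHF 2,979.05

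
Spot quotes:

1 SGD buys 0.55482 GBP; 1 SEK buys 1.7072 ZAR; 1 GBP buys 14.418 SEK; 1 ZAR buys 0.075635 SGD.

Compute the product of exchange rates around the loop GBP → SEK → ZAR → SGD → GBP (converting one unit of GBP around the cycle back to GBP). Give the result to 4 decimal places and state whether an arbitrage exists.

Around GBP → SEK → ZAR → SGD → GBP: 1 × 14.418 × 1.7072 × 0.075635 × 0.55482 = 1.032914
Product > 1; profitable direction is GBP → SEK → ZAR → SGD → GBP.

1.0329 (arbitrage exists)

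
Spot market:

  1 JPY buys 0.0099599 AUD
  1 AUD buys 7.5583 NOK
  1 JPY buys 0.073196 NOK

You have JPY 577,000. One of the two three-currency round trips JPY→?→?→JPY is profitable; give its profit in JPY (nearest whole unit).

Profitable loop is JPY → AUD → NOK → JPY:
JPY 577,000 × 0.0099599 = AUD 5,746.86
AUD 5,746.86 × 7.5583 = NOK 43,436.51
NOK 43,436.51 ÷ 0.073196 = JPY 593,427
Profit = JPY 593,427 − JPY 577,000

Profit: JPY 16,427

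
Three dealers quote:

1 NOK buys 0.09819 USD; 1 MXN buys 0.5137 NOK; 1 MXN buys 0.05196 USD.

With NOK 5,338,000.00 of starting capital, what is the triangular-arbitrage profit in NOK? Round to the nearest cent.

Profit: NOK 160,837.50

Profitable loop is NOK → MXN → USD → NOK:
NOK 5,338,000.00 ÷ 0.5137 = MXN 10,391,278.96
MXN 10,391,278.96 × 0.05196 = USD 539,930.85
USD 539,930.85 ÷ 0.09819 = NOK 5,498,837.50
Profit = NOK 5,498,837.50 − NOK 5,338,000.00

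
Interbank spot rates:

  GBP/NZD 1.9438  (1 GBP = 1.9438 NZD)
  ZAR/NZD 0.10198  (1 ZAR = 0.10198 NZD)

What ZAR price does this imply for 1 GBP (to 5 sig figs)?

GBP/ZAR = 19.061

1 GBP × 1.9438 = 1.9438 NZD
1.9438 NZD ÷ 0.10198 = 19.0606 ZAR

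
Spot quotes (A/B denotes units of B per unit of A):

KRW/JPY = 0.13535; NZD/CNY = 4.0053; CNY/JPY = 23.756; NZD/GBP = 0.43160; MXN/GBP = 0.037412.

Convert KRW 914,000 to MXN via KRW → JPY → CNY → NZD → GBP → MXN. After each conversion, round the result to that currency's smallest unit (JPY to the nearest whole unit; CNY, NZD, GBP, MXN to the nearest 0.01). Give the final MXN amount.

MXN 14,999.20

KRW 914,000 × 0.13535 = JPY 123,710
JPY 123,710 ÷ 23.756 = CNY 5,207.53
CNY 5,207.53 ÷ 4.0053 = NZD 1,300.16
NZD 1,300.16 × 0.43160 = GBP 561.15
GBP 561.15 ÷ 0.037412 = MXN 14,999.20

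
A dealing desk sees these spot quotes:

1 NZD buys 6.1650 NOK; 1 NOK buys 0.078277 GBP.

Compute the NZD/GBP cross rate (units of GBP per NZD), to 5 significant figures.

NZD/GBP = 0.48258

1 NZD × 6.1650 = 6.165 NOK
6.165 NOK × 0.078277 = 0.482578 GBP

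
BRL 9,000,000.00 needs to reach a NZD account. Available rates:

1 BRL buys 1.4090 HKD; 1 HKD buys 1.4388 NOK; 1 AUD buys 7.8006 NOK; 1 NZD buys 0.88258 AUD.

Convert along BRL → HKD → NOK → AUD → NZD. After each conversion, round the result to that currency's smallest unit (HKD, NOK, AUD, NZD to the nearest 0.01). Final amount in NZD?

BRL 9,000,000.00 × 1.4090 = HKD 12,681,000.00
HKD 12,681,000.00 × 1.4388 = NOK 18,245,422.80
NOK 18,245,422.80 ÷ 7.8006 = AUD 2,338,976.85
AUD 2,338,976.85 ÷ 0.88258 = NZD 2,650,158.46

NZD 2,650,158.46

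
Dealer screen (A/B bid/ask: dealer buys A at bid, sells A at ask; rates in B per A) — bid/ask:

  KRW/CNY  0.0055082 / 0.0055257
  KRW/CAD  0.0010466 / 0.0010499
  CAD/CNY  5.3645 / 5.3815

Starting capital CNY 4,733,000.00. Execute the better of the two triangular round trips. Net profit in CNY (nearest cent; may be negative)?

Net profit: CNY 76,048.78

Best loop CNY → KRW → CAD → CNY:
CNY 4,733,000.00 ÷ 0.0055257 (buy KRW at ask) = KRW 856,543,062
KRW 856,543,062 × 0.0010466 (sell KRW at bid) = CAD 896,457.97
CAD 896,457.97 × 5.3645 (sell CAD at bid) = CNY 4,809,048.78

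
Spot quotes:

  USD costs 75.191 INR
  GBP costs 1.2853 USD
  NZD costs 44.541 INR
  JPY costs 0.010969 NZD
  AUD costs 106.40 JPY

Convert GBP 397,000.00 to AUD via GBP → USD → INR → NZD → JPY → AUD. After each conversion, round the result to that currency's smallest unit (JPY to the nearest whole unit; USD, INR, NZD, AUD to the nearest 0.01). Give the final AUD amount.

AUD 738,060.98

GBP 397,000.00 × 1.2853 = USD 510,264.10
USD 510,264.10 × 75.191 = INR 38,367,267.94
INR 38,367,267.94 ÷ 44.541 = NZD 861,392.15
NZD 861,392.15 ÷ 0.010969 = JPY 78,529,688
JPY 78,529,688 ÷ 106.40 = AUD 738,060.98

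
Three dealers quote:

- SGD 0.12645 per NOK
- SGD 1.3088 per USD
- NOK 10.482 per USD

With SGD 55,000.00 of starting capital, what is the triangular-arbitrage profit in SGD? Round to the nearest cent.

Profit: SGD 699.64

Profitable loop is SGD → USD → NOK → SGD:
SGD 55,000.00 ÷ 1.3088 = USD 42,023.23
USD 42,023.23 × 10.482 = NOK 440,487.47
NOK 440,487.47 × 0.12645 = SGD 55,699.64
Profit = SGD 55,699.64 − SGD 55,000.00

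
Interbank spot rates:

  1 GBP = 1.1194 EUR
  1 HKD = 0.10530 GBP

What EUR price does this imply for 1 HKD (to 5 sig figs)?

HKD/EUR = 0.11787

1 HKD × 0.10530 = 0.1053 GBP
0.1053 GBP × 1.1194 = 0.117873 EUR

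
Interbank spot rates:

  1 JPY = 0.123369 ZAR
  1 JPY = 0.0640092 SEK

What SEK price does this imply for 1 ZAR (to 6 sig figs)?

ZAR/SEK = 0.518843

1 ZAR ÷ 0.123369 = 8.10576 JPY
8.10576 JPY × 0.0640092 = 0.518843 SEK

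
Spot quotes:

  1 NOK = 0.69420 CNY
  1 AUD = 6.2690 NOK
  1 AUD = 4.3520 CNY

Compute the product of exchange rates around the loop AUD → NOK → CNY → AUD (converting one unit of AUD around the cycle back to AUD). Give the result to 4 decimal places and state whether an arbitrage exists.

1.0000 (no arbitrage)

Around AUD → NOK → CNY → AUD: 1 × 6.2690 × 0.69420 ÷ 4.3520 = 0.999986
Product ≈ 1 (deviation 0.001%, within rounding noise).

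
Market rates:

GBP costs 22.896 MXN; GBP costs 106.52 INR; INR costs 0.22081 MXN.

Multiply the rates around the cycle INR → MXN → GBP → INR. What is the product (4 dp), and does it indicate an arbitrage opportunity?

1.0273 (arbitrage exists)

Around INR → MXN → GBP → INR: 1 × 0.22081 ÷ 22.896 × 106.52 = 1.027283
Product > 1; profitable direction is INR → MXN → GBP → INR.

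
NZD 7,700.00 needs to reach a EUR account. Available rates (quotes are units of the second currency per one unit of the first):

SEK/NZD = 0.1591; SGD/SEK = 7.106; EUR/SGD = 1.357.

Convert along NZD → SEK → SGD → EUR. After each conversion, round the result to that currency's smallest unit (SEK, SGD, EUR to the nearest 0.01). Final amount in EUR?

NZD 7,700.00 ÷ 0.1591 = SEK 48,397.23
SEK 48,397.23 ÷ 7.106 = SGD 6,810.76
SGD 6,810.76 ÷ 1.357 = EUR 5,018.98

EUR 5,018.98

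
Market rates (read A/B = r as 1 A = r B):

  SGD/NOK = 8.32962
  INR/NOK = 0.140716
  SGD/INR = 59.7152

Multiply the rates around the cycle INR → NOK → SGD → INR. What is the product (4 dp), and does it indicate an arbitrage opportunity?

1.0088 (arbitrage exists)

Around INR → NOK → SGD → INR: 1 × 0.140716 ÷ 8.32962 × 59.7152 = 1.008796
Product > 1; profitable direction is INR → NOK → SGD → INR.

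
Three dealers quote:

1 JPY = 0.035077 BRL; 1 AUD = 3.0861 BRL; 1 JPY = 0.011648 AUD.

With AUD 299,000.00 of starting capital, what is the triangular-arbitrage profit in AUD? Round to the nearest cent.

Profit: AUD 7,415.06

Profitable loop is AUD → BRL → JPY → AUD:
AUD 299,000.00 × 3.0861 = BRL 922,743.90
BRL 922,743.90 ÷ 0.035077 = JPY 26,306,238
JPY 26,306,238 × 0.011648 = AUD 306,415.06
Profit = AUD 306,415.06 − AUD 299,000.00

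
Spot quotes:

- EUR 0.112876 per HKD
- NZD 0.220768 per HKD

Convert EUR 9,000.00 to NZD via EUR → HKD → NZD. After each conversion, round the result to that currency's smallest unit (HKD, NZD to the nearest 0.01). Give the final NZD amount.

NZD 17,602.61

EUR 9,000.00 ÷ 0.112876 = HKD 79,733.51
HKD 79,733.51 × 0.220768 = NZD 17,602.61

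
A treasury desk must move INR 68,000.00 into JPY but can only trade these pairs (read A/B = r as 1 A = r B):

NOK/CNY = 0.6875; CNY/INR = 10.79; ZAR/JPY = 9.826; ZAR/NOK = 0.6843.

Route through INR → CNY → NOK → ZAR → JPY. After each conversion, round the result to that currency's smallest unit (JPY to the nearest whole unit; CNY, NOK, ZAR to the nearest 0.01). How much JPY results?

JPY 131,627

INR 68,000.00 ÷ 10.79 = CNY 6,302.13
CNY 6,302.13 ÷ 0.6875 = NOK 9,166.73
NOK 9,166.73 ÷ 0.6843 = ZAR 13,395.78
ZAR 13,395.78 × 9.826 = JPY 131,627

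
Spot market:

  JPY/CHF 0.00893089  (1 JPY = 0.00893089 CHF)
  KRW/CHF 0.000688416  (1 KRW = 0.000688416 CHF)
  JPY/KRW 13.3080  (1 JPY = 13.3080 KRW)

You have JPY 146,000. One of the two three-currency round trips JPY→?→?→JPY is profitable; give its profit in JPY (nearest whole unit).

Profitable loop is JPY → KRW → CHF → JPY:
JPY 146,000 × 13.3080 = KRW 1,942,968
KRW 1,942,968 × 0.000688416 = CHF 1,337.57
CHF 1,337.57 ÷ 0.00893089 = JPY 149,769
Profit = JPY 149,769 − JPY 146,000

Profit: JPY 3,769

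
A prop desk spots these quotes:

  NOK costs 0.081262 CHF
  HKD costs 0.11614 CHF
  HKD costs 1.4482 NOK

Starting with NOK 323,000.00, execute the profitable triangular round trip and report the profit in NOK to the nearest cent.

Profit: NOK 4,293.03

Profitable loop is NOK → CHF → HKD → NOK:
NOK 323,000.00 × 0.081262 = CHF 26,247.63
CHF 26,247.63 ÷ 0.11614 = HKD 225,999.88
HKD 225,999.88 × 1.4482 = NOK 327,293.03
Profit = NOK 327,293.03 − NOK 323,000.00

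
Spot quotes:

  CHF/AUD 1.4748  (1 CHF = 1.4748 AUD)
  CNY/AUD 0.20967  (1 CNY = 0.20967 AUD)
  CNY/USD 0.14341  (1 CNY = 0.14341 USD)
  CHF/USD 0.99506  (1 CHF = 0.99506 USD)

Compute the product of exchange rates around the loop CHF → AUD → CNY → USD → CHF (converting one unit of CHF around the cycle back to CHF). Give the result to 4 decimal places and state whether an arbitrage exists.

Around CHF → AUD → CNY → USD → CHF: 1 × 1.4748 ÷ 0.20967 × 0.14341 ÷ 0.99506 = 1.013741
Product > 1; profitable direction is CHF → AUD → CNY → USD → CHF.

1.0137 (arbitrage exists)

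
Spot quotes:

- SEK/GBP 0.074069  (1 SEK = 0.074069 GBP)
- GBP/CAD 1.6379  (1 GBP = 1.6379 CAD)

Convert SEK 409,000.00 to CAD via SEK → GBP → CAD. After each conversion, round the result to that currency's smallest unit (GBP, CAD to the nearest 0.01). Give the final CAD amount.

CAD 49,618.90

SEK 409,000.00 × 0.074069 = GBP 30,294.22
GBP 30,294.22 × 1.6379 = CAD 49,618.90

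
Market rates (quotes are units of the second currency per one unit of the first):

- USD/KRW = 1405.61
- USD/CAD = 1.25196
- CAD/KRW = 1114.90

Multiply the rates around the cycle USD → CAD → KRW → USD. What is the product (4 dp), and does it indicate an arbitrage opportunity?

0.9930 (arbitrage exists)

Around USD → CAD → KRW → USD: 1 × 1.25196 × 1114.90 ÷ 1405.61 = 0.993028
Product < 1; profitable direction is USD → KRW → CAD → USD.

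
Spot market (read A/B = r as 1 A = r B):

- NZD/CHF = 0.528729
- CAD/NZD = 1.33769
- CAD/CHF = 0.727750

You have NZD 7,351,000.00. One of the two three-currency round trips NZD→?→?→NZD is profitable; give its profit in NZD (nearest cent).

Profitable loop is NZD → CAD → CHF → NZD:
NZD 7,351,000.00 ÷ 1.33769 = CAD 5,495,294.13
CAD 5,495,294.13 × 0.727750 = CHF 3,999,200.30
CHF 3,999,200.30 ÷ 0.528729 = NZD 7,563,799.79
Profit = NZD 7,563,799.79 − NZD 7,351,000.00

Profit: NZD 212,799.79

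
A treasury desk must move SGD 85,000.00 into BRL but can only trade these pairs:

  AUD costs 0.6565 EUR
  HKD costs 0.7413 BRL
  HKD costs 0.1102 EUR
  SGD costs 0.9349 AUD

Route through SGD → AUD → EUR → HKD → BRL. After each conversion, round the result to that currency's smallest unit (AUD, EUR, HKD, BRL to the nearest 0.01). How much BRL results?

SGD 85,000.00 × 0.9349 = AUD 79,466.50
AUD 79,466.50 × 0.6565 = EUR 52,169.76
EUR 52,169.76 ÷ 0.1102 = HKD 473,409.80
HKD 473,409.80 × 0.7413 = BRL 350,938.68

BRL 350,938.68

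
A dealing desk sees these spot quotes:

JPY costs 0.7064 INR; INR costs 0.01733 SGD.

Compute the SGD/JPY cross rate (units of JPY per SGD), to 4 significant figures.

1 SGD ÷ 0.01733 = 57.7034 INR
57.7034 INR ÷ 0.7064 = 81.6866 JPY

SGD/JPY = 81.69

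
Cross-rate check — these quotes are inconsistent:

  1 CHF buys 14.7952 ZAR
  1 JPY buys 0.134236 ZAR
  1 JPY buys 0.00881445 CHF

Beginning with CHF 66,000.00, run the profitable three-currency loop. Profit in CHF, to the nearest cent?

Profitable loop is CHF → JPY → ZAR → CHF:
CHF 66,000.00 ÷ 0.00881445 = JPY 7,487,705
JPY 7,487,705 × 0.134236 = ZAR 1,005,119.55
ZAR 1,005,119.55 ÷ 14.7952 = CHF 67,935.52
Profit = CHF 67,935.52 − CHF 66,000.00

Profit: CHF 1,935.52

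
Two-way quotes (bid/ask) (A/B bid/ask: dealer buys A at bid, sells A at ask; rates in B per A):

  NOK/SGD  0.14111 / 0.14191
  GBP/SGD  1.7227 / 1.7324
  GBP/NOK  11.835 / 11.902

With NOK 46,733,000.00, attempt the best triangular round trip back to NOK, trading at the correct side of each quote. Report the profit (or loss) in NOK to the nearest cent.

Net profit: NOK 932,084.69

Best loop NOK → GBP → SGD → NOK:
NOK 46,733,000.00 ÷ 11.902 (buy GBP at ask) = GBP 3,926,482.94
GBP 3,926,482.94 × 1.7227 (sell GBP at bid) = SGD 6,764,152.17
SGD 6,764,152.17 ÷ 0.14191 (buy NOK at ask) = NOK 47,665,084.69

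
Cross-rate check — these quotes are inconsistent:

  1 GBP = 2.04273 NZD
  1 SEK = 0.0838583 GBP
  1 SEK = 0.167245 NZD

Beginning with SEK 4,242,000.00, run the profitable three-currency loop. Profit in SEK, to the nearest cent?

Profitable loop is SEK → GBP → NZD → SEK:
SEK 4,242,000.00 × 0.0838583 = GBP 355,726.91
GBP 355,726.91 × 2.04273 = NZD 726,654.03
NZD 726,654.03 ÷ 0.167245 = SEK 4,344,847.55
Profit = SEK 4,344,847.55 − SEK 4,242,000.00

Profit: SEK 102,847.55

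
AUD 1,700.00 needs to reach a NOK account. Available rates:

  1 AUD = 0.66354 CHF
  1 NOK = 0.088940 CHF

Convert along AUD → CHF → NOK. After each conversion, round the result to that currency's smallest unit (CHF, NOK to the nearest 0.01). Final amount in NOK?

NOK 12,682.93

AUD 1,700.00 × 0.66354 = CHF 1,128.02
CHF 1,128.02 ÷ 0.088940 = NOK 12,682.93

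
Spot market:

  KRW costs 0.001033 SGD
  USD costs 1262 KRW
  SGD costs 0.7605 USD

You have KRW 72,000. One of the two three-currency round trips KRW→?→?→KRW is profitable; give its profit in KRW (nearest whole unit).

Profitable loop is KRW → USD → SGD → KRW:
KRW 72,000 ÷ 1262 = USD 57.05
USD 57.05 ÷ 0.7605 = SGD 75.02
SGD 75.02 ÷ 0.001033 = KRW 72,623
Profit = KRW 72,623 − KRW 72,000

Profit: KRW 623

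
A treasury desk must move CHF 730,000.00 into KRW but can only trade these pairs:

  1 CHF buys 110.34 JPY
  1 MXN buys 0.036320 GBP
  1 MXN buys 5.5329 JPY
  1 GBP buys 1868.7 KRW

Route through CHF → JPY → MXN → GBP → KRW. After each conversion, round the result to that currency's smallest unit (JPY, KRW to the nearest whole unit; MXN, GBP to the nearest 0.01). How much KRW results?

CHF 730,000.00 × 110.34 = JPY 80,548,200
JPY 80,548,200 ÷ 5.5329 = MXN 14,558,043.70
MXN 14,558,043.70 × 0.036320 = GBP 528,748.15
GBP 528,748.15 × 1868.7 = KRW 988,071,668

KRW 988,071,668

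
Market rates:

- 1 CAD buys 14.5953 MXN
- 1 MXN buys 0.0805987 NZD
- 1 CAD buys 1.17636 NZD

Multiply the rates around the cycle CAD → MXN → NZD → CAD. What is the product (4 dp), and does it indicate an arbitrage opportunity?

Around CAD → MXN → NZD → CAD: 1 × 14.5953 × 0.0805987 ÷ 1.17636 = 1.000002
Product ≈ 1 (deviation 0.000%, within rounding noise).

1.0000 (no arbitrage)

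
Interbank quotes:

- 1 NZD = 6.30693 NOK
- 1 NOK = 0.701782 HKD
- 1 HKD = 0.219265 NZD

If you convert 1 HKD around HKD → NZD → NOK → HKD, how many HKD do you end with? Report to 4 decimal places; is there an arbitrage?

0.9705 (arbitrage exists)

Around HKD → NZD → NOK → HKD: 1 × 0.219265 × 6.30693 × 0.701782 = 0.970487
Product < 1; profitable direction is HKD → NOK → NZD → HKD.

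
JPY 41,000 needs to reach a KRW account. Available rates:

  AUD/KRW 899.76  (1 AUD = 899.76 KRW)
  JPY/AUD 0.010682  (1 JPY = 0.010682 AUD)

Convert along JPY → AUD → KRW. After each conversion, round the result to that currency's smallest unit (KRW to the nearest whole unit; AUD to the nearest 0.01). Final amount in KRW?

KRW 394,059

JPY 41,000 × 0.010682 = AUD 437.96
AUD 437.96 × 899.76 = KRW 394,059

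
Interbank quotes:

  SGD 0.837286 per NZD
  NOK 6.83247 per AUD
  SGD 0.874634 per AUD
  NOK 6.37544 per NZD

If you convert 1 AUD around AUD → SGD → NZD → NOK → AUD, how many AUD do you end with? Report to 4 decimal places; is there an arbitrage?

0.9747 (arbitrage exists)

Around AUD → SGD → NZD → NOK → AUD: 1 × 0.874634 ÷ 0.837286 × 6.37544 ÷ 6.83247 = 0.974731
Product < 1; profitable direction is AUD → NOK → NZD → SGD → AUD.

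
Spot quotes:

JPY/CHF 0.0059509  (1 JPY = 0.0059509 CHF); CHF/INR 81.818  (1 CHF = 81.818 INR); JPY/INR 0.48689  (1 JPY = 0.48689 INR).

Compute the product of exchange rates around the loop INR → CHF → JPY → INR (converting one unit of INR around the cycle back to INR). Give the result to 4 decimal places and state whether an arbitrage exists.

Around INR → CHF → JPY → INR: 1 ÷ 81.818 ÷ 0.0059509 × 0.48689 = 0.999998
Product ≈ 1 (deviation 0.000%, within rounding noise).

1.0000 (no arbitrage)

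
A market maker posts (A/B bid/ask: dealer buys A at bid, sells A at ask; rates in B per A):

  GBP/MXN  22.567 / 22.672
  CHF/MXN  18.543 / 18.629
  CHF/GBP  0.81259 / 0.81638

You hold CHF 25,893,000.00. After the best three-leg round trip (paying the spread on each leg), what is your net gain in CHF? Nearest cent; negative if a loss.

Net profit: CHF 47,609.74

Best loop CHF → MXN → GBP → CHF:
CHF 25,893,000.00 × 18.543 (sell CHF at bid) = MXN 480,133,899.00
MXN 480,133,899.00 ÷ 22.672 (buy GBP at ask) = GBP 21,177,394.98
GBP 21,177,394.98 ÷ 0.81638 (buy CHF at ask) = CHF 25,940,609.74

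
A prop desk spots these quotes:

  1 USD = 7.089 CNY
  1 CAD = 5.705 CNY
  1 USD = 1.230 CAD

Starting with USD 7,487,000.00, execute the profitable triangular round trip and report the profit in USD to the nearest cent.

Profit: USD 76,660.89

Profitable loop is USD → CNY → CAD → USD:
USD 7,487,000.00 × 7.089 = CNY 53,075,343.00
CNY 53,075,343.00 ÷ 5.705 = CAD 9,303,302.89
CAD 9,303,302.89 ÷ 1.230 = USD 7,563,660.89
Profit = USD 7,563,660.89 − USD 7,487,000.00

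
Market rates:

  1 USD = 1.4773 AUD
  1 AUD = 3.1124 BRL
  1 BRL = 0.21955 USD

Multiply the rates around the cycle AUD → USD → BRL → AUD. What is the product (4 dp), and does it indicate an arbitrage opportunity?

Around AUD → USD → BRL → AUD: 1 ÷ 1.4773 ÷ 0.21955 ÷ 3.1124 = 0.990609
Product < 1; profitable direction is AUD → BRL → USD → AUD.

0.9906 (arbitrage exists)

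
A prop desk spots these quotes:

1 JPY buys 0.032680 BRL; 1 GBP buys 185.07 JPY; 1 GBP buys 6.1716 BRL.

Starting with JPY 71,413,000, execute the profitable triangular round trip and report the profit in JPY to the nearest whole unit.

Profitable loop is JPY → GBP → BRL → JPY:
JPY 71,413,000 ÷ 185.07 = GBP 385,870.21
GBP 385,870.21 × 6.1716 = BRL 2,381,436.60
BRL 2,381,436.60 ÷ 0.032680 = JPY 72,871,377
Profit = JPY 72,871,377 − JPY 71,413,000

Profit: JPY 1,458,377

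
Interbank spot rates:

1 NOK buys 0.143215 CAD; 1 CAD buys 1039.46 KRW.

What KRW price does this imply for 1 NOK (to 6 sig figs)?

1 NOK × 0.143215 = 0.143215 CAD
0.143215 CAD × 1039.46 = 148.866 KRW

NOK/KRW = 148.866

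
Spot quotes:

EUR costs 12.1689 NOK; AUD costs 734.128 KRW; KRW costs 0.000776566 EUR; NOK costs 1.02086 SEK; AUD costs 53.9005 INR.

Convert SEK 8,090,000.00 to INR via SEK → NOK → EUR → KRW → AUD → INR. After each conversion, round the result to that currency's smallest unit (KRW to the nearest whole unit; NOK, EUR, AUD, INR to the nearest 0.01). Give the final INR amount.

INR 61,570,636.55

SEK 8,090,000.00 ÷ 1.02086 = NOK 7,924,690.95
NOK 7,924,690.95 ÷ 12.1689 = EUR 651,224.92
EUR 651,224.92 ÷ 0.000776566 = KRW 838,595,715
KRW 838,595,715 ÷ 734.128 = AUD 1,142,301.77
AUD 1,142,301.77 × 53.9005 = INR 61,570,636.55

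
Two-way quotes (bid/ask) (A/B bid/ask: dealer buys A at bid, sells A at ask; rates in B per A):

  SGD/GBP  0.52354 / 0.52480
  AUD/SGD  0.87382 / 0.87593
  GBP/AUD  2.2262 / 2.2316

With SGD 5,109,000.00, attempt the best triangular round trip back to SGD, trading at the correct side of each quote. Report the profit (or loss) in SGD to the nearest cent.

Best loop SGD → GBP → AUD → SGD:
SGD 5,109,000.00 × 0.52354 (sell SGD at bid) = GBP 2,674,765.86
GBP 2,674,765.86 × 2.2262 (sell GBP at bid) = AUD 5,954,563.76
AUD 5,954,563.76 × 0.87382 (sell AUD at bid) = SGD 5,203,216.90

Net profit: SGD 94,216.90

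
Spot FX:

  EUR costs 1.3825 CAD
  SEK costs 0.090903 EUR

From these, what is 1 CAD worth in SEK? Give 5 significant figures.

1 CAD ÷ 1.3825 = 0.723327 EUR
0.723327 EUR ÷ 0.090903 = 7.95713 SEK

CAD/SEK = 7.9571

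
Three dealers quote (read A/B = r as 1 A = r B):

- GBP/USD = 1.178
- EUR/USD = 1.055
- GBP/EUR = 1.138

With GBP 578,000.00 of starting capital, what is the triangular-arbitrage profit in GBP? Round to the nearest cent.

Profit: GBP 11,084.06

Profitable loop is GBP → EUR → USD → GBP:
GBP 578,000.00 × 1.138 = EUR 657,764.00
EUR 657,764.00 × 1.055 = USD 693,941.02
USD 693,941.02 ÷ 1.178 = GBP 589,084.06
Profit = GBP 589,084.06 − GBP 578,000.00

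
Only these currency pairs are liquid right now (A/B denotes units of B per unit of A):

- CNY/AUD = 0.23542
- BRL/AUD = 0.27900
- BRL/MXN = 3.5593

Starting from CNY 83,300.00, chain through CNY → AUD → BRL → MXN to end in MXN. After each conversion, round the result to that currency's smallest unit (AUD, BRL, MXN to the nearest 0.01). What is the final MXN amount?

MXN 250,177.82

CNY 83,300.00 × 0.23542 = AUD 19,610.49
AUD 19,610.49 ÷ 0.27900 = BRL 70,288.49
BRL 70,288.49 × 3.5593 = MXN 250,177.82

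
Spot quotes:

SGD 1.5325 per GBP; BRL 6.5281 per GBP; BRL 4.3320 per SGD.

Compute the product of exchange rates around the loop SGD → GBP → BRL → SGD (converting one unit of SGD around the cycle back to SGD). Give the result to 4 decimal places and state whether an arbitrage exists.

Around SGD → GBP → BRL → SGD: 1 ÷ 1.5325 × 6.5281 ÷ 4.3320 = 0.983327
Product < 1; profitable direction is SGD → BRL → GBP → SGD.

0.9833 (arbitrage exists)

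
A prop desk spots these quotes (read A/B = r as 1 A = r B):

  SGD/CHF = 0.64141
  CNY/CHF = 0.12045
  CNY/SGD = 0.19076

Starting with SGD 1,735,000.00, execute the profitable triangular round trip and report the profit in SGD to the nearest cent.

Profit: SGD 27,445.58

Profitable loop is SGD → CHF → CNY → SGD:
SGD 1,735,000.00 × 0.64141 = CHF 1,112,846.35
CHF 1,112,846.35 ÷ 0.12045 = CNY 9,239,073.06
CNY 9,239,073.06 × 0.19076 = SGD 1,762,445.58
Profit = SGD 1,762,445.58 − SGD 1,735,000.00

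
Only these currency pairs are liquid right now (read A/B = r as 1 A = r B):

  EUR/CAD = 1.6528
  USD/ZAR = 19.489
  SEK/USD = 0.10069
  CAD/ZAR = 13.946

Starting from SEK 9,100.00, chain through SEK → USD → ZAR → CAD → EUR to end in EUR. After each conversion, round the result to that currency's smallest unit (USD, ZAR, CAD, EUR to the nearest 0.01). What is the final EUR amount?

EUR 774.73

SEK 9,100.00 × 0.10069 = USD 916.28
USD 916.28 × 19.489 = ZAR 17,857.38
ZAR 17,857.38 ÷ 13.946 = CAD 1,280.47
CAD 1,280.47 ÷ 1.6528 = EUR 774.73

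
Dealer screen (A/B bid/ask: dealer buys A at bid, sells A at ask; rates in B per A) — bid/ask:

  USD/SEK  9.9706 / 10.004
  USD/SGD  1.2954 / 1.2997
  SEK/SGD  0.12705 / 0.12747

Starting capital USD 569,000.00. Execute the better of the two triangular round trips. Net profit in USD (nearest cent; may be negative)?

Best loop USD → SGD → SEK → USD:
USD 569,000.00 × 1.2954 (sell USD at bid) = SGD 737,082.60
SGD 737,082.60 ÷ 0.12747 (buy SEK at ask) = SEK 5,782,400.56
SEK 5,782,400.56 ÷ 10.004 (buy USD at ask) = USD 578,008.85

Net profit: USD 9,008.85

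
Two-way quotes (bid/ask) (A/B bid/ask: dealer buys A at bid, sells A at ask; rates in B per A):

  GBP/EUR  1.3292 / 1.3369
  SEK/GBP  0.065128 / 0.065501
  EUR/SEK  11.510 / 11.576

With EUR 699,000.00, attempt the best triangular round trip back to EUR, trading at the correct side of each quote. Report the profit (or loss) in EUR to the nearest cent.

Net result: EUR -2,516.91 (no profitable arbitrage after spreads)

Best loop EUR → SEK → GBP → EUR:
EUR 699,000.00 × 11.510 (sell EUR at bid) = SEK 8,045,490.00
SEK 8,045,490.00 × 0.065128 (sell SEK at bid) = GBP 523,986.67
GBP 523,986.67 × 1.3292 (sell GBP at bid) = EUR 696,483.09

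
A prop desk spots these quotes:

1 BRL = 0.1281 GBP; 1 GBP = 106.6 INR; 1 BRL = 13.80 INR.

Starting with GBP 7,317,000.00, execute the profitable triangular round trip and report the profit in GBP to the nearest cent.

Profit: GBP 77,448.81

Profitable loop is GBP → BRL → INR → GBP:
GBP 7,317,000.00 ÷ 0.1281 = BRL 57,119,437.94
BRL 57,119,437.94 × 13.80 = INR 788,248,243.56
INR 788,248,243.56 ÷ 106.6 = GBP 7,394,448.81
Profit = GBP 7,394,448.81 − GBP 7,317,000.00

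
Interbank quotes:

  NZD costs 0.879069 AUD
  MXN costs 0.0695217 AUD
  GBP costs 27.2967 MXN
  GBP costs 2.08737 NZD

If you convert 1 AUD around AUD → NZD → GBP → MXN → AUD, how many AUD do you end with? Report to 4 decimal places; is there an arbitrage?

Around AUD → NZD → GBP → MXN → AUD: 1 ÷ 0.879069 ÷ 2.08737 × 27.2967 × 0.0695217 = 1.034209
Product > 1; profitable direction is AUD → NZD → GBP → MXN → AUD.

1.0342 (arbitrage exists)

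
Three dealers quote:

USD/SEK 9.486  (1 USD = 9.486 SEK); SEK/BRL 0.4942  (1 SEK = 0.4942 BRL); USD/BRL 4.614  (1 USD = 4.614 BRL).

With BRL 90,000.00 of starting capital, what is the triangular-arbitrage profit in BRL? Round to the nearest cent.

Profit: BRL 1,443.07

Profitable loop is BRL → USD → SEK → BRL:
BRL 90,000.00 ÷ 4.614 = USD 19,505.85
USD 19,505.85 × 9.486 = SEK 185,032.51
SEK 185,032.51 × 0.4942 = BRL 91,443.07
Profit = BRL 91,443.07 − BRL 90,000.00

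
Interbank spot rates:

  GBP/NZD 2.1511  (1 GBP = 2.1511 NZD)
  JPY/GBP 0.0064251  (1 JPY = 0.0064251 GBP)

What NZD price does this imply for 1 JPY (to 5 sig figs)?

1 JPY × 0.0064251 = 0.0064251 GBP
0.0064251 GBP × 2.1511 = 0.013821 NZD

JPY/NZD = 0.013821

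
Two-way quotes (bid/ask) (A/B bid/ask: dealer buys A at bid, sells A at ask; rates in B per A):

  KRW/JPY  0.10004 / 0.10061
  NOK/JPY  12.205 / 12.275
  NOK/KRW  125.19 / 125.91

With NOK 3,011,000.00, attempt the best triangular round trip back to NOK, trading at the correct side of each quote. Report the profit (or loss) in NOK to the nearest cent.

Net profit: NOK 61,080.40

Best loop NOK → KRW → JPY → NOK:
NOK 3,011,000.00 × 125.19 (sell NOK at bid) = KRW 376,947,090
KRW 376,947,090 × 0.10004 (sell KRW at bid) = JPY 37,709,787
JPY 37,709,787 ÷ 12.275 (buy NOK at ask) = NOK 3,072,080.40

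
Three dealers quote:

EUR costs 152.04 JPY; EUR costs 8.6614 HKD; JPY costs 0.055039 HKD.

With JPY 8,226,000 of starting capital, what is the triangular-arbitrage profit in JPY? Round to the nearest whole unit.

Profitable loop is JPY → EUR → HKD → JPY:
JPY 8,226,000 ÷ 152.04 = EUR 54,104.18
EUR 54,104.18 × 8.6614 = HKD 468,617.97
HKD 468,617.97 ÷ 0.055039 = JPY 8,514,289
Profit = JPY 8,514,289 − JPY 8,226,000

Profit: JPY 288,289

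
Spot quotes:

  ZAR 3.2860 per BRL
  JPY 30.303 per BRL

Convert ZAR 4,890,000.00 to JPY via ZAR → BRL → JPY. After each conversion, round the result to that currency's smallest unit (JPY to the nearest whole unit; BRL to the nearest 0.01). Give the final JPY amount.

JPY 45,094,848

ZAR 4,890,000.00 ÷ 3.2860 = BRL 1,488,131.47
BRL 1,488,131.47 × 30.303 = JPY 45,094,848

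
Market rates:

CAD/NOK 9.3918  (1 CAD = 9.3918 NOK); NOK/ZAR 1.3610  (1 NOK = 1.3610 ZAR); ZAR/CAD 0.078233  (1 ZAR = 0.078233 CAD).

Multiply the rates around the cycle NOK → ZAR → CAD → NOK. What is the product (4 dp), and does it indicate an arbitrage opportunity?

Around NOK → ZAR → CAD → NOK: 1 × 1.3610 × 0.078233 × 9.3918 = 0.999993
Product ≈ 1 (deviation 0.001%, within rounding noise).

1.0000 (no arbitrage)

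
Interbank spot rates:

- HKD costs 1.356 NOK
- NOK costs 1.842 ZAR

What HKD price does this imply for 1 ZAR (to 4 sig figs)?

ZAR/HKD = 0.4004

1 ZAR ÷ 1.842 = 0.542888 NOK
0.542888 NOK ÷ 1.356 = 0.40036 HKD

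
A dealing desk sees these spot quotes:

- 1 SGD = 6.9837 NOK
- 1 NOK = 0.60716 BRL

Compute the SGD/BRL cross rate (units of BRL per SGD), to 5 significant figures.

SGD/BRL = 4.2402

1 SGD × 6.9837 = 6.9837 NOK
6.9837 NOK × 0.60716 = 4.24022 BRL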